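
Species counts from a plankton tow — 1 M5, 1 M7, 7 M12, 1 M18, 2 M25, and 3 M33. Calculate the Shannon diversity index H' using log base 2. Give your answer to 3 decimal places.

Total N = 1+1+7+1+2+3 = 15, so the proportions are 0.06667, 0.06667, 0.46667, 0.06667, 0.13333, 0.2 (working shown to 5 dp, full precision carried).
Each pᵢ log₂ pᵢ term: 0.06667×(-3.90689)=-0.26046, 0.06667×(-3.90689)=-0.26046, 0.46667×(-1.09954)=-0.51312, 0.06667×(-3.90689)=-0.26046, 0.13333×(-2.90689)=-0.38759, 0.2×(-2.32193)=-0.46439.
Sum = -2.14647, so H' = 2.146.

2.146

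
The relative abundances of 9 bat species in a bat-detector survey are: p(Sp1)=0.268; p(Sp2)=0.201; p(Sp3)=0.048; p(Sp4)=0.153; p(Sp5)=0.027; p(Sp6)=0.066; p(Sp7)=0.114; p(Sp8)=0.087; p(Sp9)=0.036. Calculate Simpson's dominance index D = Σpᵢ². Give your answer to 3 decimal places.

D = 0.268² + 0.201² + 0.048² + 0.153² + 0.027² + 0.066² + 0.114² + 0.087² + 0.036² = 0.07182 + 0.04040 + 0.00230 + 0.02341 + 0.00073 + 0.00436 + 0.01300 + 0.00757 + 0.00130 = 0.16488 (working shown to 5 dp, full precision carried).
To 3 decimal places, D = 0.165.

0.165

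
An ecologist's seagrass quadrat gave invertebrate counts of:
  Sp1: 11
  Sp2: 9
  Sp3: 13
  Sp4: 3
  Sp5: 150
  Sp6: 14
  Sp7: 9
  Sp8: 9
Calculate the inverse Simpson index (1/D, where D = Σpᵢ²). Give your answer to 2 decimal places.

Total N = 11+9+13+3+150+14+9+9 = 218, so the proportions are 0.05046, 0.04128, 0.05963, 0.01376, 0.68807, 0.06422, 0.04128, 0.04128 (working shown to 5 dp, full precision carried).
D = 0.05046² + 0.04128² + 0.05963² + 0.01376² + 0.68807² + 0.06422² + 0.04128² + 0.04128² = 0.00255 + 0.00170 + 0.00356 + 0.00019 + 0.47344 + 0.00412 + 0.00170 + 0.00170 = 0.48897.
So 1/D = 2.0451, i.e. 2.05 to 2 decimal places.

2.05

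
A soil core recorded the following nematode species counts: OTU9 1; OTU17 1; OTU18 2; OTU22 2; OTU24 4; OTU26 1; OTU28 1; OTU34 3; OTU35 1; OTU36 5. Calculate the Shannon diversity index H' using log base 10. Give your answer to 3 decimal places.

Total N = 1+1+2+2+4+1+1+3+1+5 = 21, so the proportions are 0.04762, 0.04762, 0.09524, 0.09524, 0.19048, 0.04762, 0.04762, 0.14286, 0.04762, 0.2381 (working shown to 5 dp, full precision carried).
Each pᵢ log₁₀ pᵢ term: 0.04762×(-1.32222)=-0.06296, 0.04762×(-1.32222)=-0.06296, 0.09524×(-1.02119)=-0.09726, 0.09524×(-1.02119)=-0.09726, 0.19048×(-0.72016)=-0.13717, 0.04762×(-1.32222)=-0.06296, 0.04762×(-1.32222)=-0.06296, 0.14286×(-0.84510)=-0.12073, 0.04762×(-1.32222)=-0.06296, 0.2381×(-0.62325)=-0.14839.
Sum = -0.91562, so H' = 0.916.

0.916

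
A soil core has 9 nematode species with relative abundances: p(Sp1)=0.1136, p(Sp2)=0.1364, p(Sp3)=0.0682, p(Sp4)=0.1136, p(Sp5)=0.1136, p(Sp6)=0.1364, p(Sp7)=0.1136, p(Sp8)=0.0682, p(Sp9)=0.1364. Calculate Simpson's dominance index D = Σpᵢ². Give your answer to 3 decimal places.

0.117

D = 0.1136² + 0.1364² + 0.0682² + 0.1136² + 0.1136² + 0.1364² + 0.1136² + 0.0682² + 0.1364² = 0.01290 + 0.01860 + 0.00465 + 0.01290 + 0.01290 + 0.01860 + 0.01290 + 0.00465 + 0.01860 = 0.11674 (working shown to 5 dp, full precision carried).
To 3 decimal places, D = 0.117.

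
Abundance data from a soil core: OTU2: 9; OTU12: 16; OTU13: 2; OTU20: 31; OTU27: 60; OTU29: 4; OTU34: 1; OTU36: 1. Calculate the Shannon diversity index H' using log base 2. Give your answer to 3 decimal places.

Total N = 9+16+2+31+60+4+1+1 = 124, so the proportions are 0.07258, 0.12903, 0.01613, 0.25, 0.48387, 0.03226, 0.00806, 0.00806 (working shown to 5 dp, full precision carried).
Each pᵢ log₂ pᵢ term: 0.07258×(-3.78427)=-0.27466, 0.12903×(-2.95420)=-0.38119, 0.01613×(-5.95420)=-0.09604, 0.25×(-2.00000)=-0.50000, 0.48387×(-1.04731)=-0.50676, 0.03226×(-4.95420)=-0.15981, 0.00806×(-6.95420)=-0.05608, 0.00806×(-6.95420)=-0.05608.
Sum = -2.03062, so H' = 2.031.

2.031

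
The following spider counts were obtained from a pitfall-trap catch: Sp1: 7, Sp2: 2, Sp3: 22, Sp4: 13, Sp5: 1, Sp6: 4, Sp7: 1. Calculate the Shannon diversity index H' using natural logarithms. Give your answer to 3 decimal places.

Total N = 7+2+22+13+1+4+1 = 50, so the proportions are 0.14, 0.04, 0.44, 0.26, 0.02, 0.08, 0.02 (working shown to 5 dp, full precision carried).
Each pᵢ ln pᵢ term: 0.14×(-1.96611)=-0.27526, 0.04×(-3.21888)=-0.12876, 0.44×(-0.82098)=-0.36123, 0.26×(-1.34707)=-0.35024, 0.02×(-3.91202)=-0.07824, 0.08×(-2.52573)=-0.20206, 0.02×(-3.91202)=-0.07824.
Sum = -1.47402, so H' = 1.474.

1.474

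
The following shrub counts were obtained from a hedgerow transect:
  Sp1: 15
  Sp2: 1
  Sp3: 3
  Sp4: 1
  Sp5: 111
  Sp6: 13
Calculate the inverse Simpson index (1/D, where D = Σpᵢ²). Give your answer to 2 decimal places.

1.63

Total N = 15+1+3+1+111+13 = 144, so the proportions are 0.10417, 0.00694, 0.02083, 0.00694, 0.77083, 0.09028 (working shown to 5 dp, full precision carried).
D = 0.10417² + 0.00694² + 0.02083² + 0.00694² + 0.77083² + 0.09028² = 0.01085 + 0.00005 + 0.00043 + 0.00005 + 0.59418 + 0.00815 = 0.61372.
So 1/D = 1.6294, i.e. 1.63 to 2 decimal places.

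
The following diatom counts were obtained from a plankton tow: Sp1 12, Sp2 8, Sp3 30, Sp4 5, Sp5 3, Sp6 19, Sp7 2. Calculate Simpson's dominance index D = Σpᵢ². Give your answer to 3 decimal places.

0.241

Total N = 12+8+30+5+3+19+2 = 79, so the proportions are 0.1519, 0.10127, 0.37975, 0.06329, 0.03797, 0.24051, 0.02532 (working shown to 5 dp, full precision carried).
D = 0.1519² + 0.10127² + 0.37975² + 0.06329² + 0.03797² + 0.24051² + 0.02532² = 0.02307 + 0.01025 + 0.14421 + 0.00401 + 0.00144 + 0.05784 + 0.00064 = 0.24147.
To 3 decimal places, D = 0.241.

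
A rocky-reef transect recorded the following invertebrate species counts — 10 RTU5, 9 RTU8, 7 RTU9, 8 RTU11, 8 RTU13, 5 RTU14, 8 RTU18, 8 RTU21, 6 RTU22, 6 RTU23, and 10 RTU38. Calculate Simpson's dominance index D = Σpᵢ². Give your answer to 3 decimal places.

Total N = 10+9+7+8+8+5+8+8+6+6+10 = 85, so the proportions are 0.11765, 0.10588, 0.08235, 0.09412, 0.09412, 0.05882, 0.09412, 0.09412, 0.07059, 0.07059, 0.11765 (working shown to 5 dp, full precision carried).
D = 0.11765² + 0.10588² + 0.08235² + 0.09412² + 0.09412² + 0.05882² + 0.09412² + 0.09412² + 0.07059² + 0.07059² + 0.11765² = 0.01384 + 0.01121 + 0.00678 + 0.00886 + 0.00886 + 0.00346 + 0.00886 + 0.00886 + 0.00498 + 0.00498 + 0.01384 = 0.09453.
To 3 decimal places, D = 0.095.

0.095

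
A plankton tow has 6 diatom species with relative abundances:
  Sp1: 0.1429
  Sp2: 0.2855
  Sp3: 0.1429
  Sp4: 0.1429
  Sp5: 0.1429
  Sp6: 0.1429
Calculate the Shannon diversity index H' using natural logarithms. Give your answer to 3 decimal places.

Each pᵢ ln pᵢ term (working shown to 5 dp, full precision carried): 0.1429×(-1.94561)=-0.27803, 0.2855×(-1.25351)=-0.35788, 0.1429×(-1.94561)=-0.27803, 0.1429×(-1.94561)=-0.27803, 0.1429×(-1.94561)=-0.27803, 0.1429×(-1.94561)=-0.27803.
Sum = -1.74802, so H' = 1.748.

1.748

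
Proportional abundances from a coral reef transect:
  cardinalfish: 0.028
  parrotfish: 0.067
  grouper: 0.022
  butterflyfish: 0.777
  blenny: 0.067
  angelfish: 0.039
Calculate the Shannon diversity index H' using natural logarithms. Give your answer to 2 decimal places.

0.87

Each pᵢ ln pᵢ term (working shown to 4 dp, full precision carried): 0.028×(-3.5756)=-0.1001, 0.067×(-2.7031)=-0.1811, 0.022×(-3.8167)=-0.0840, 0.777×(-0.2523)=-0.1960, 0.067×(-2.7031)=-0.1811, 0.039×(-3.2442)=-0.1265.
Sum = -0.8689, so H' = 0.87.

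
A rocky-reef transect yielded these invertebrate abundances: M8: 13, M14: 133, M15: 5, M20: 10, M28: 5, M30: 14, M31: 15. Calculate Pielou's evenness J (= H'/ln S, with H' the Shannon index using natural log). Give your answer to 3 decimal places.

Total N = 13+133+5+10+5+14+15 = 195, so the proportions are 0.06667, 0.68205, 0.02564, 0.05128, 0.02564, 0.07179, 0.07692 (working shown to 5 dp, full precision carried).
H' = −Σ pᵢ ln pᵢ = −((-0.18054) + (-0.26099) + (-0.09394) + (-0.15233) + (-0.09394) + (-0.18910) + (-0.19730)) = 1.16814.
With S = 7 species, ln S = 1.94591, so J = 1.16814/1.94591 = 0.60030, i.e. 0.600 to 3 decimal places.

0.600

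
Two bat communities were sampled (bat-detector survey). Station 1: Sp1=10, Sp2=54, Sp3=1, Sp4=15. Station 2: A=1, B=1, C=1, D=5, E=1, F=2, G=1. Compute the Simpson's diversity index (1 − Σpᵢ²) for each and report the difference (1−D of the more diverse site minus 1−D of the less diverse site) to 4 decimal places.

Station 1: N=80, proportions 0.125, 0.675, 0.0125, 0.1875, giving 1−D = 0.4934375 (working shown to 7 dp, full precision carried).
Station 2: N=12, proportions 0.0833333, 0.0833333, 0.0833333, 0.4166667, 0.0833333, 0.1666667, 0.0833333, giving 1−D = 0.7638889.
Difference = |0.4934375 − 0.7638889| = 0.2704514, i.e. 0.2705 to 4 decimal places.

0.2705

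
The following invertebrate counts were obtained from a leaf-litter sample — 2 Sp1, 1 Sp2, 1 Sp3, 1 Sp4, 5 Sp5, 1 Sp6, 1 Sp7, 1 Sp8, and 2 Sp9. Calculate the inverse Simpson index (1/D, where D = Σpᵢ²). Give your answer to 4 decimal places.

5.7692

Total N = 2+1+1+1+5+1+1+1+2 = 15, so the proportions are 0.13333333, 0.06666667, 0.06666667, 0.06666667, 0.33333333, 0.06666667, 0.06666667, 0.06666667, 0.13333333 (working shown to 8 dp, full precision carried).
D = 0.13333333² + 0.06666667² + 0.06666667² + 0.06666667² + 0.33333333² + 0.06666667² + 0.06666667² + 0.06666667² + 0.13333333² = 0.01777778 + 0.00444444 + 0.00444444 + 0.00444444 + 0.11111111 + 0.00444444 + 0.00444444 + 0.00444444 + 0.01777778 = 0.17333333.
So 1/D = 5.769231, i.e. 5.7692 to 4 decimal places.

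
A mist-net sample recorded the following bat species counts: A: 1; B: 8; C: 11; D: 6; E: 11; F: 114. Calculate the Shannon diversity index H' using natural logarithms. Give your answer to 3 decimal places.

0.911

Total N = 1+8+11+6+11+114 = 151, so the proportions are 0.00662, 0.05298, 0.07285, 0.03974, 0.07285, 0.75497 (working shown to 5 dp, full precision carried).
Each pᵢ ln pᵢ term: 0.00662×(-5.01728)=-0.03323, 0.05298×(-2.93784)=-0.15565, 0.07285×(-2.61938)=-0.19082, 0.03974×(-3.22552)=-0.12817, 0.07285×(-2.61938)=-0.19082, 0.75497×(-0.28108)=-0.21221.
Sum = -0.91088, so H' = 0.911.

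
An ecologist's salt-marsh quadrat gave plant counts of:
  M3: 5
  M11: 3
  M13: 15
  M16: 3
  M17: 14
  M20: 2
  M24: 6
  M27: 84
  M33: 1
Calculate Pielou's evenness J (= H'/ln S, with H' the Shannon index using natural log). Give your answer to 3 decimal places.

Total N = 5+3+15+3+14+2+6+84+1 = 133, so the proportions are 0.03759, 0.02256, 0.11278, 0.02256, 0.10526, 0.01504, 0.04511, 0.63158, 0.00752 (working shown to 5 dp, full precision carried).
H' = −Σ pᵢ ln pᵢ = −((-0.12334) + (-0.08553) + (-0.24612) + (-0.08553) + (-0.23698) + (-0.06312) + (-0.13979) + (-0.29023) + (-0.03677)) = 1.30740.
With S = 9 species, ln S = 2.19722, so J = 1.30740/2.19722 = 0.59502, i.e. 0.595 to 3 decimal places.

0.595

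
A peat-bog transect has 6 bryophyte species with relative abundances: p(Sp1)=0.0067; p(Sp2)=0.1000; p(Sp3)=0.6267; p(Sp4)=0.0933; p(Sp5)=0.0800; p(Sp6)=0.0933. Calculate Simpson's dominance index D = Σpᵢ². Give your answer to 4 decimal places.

0.4266

D = 0.0067² + 0.1² + 0.6267² + 0.0933² + 0.08² + 0.0933² = 0.000045 + 0.010000 + 0.392753 + 0.008705 + 0.006400 + 0.008705 = 0.426608 (working shown to 6 dp, full precision carried).
To 4 decimal places, D = 0.4266.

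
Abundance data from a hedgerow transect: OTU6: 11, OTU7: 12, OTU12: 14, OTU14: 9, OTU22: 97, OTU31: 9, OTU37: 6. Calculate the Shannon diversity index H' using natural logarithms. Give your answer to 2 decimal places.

1.35

Total N = 11+12+14+9+97+9+6 = 158, so the proportions are 0.0696, 0.0759, 0.0886, 0.057, 0.6139, 0.057, 0.038 (working shown to 4 dp, full precision carried).
Each pᵢ ln pᵢ term: 0.0696×(-2.6647)=-0.1855, 0.0759×(-2.5777)=-0.1958, 0.0886×(-2.4235)=-0.2147, 0.057×(-2.8654)=-0.1632, 0.6139×(-0.4879)=-0.2995, 0.057×(-2.8654)=-0.1632, 0.038×(-3.2708)=-0.1242.
Sum = -1.3462, so H' = 1.35.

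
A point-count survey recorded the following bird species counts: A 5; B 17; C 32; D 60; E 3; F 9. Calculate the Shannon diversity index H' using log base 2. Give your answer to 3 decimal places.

Total N = 5+17+32+60+3+9 = 126, so the proportions are 0.03968, 0.13492, 0.25397, 0.47619, 0.02381, 0.07143 (working shown to 5 dp, full precision carried).
Each pᵢ log₂ pᵢ term: 0.03968×(-4.65535)=-0.18474, 0.13492×(-2.88982)=-0.38990, 0.25397×(-1.97728)=-0.50217, 0.47619×(-1.07039)=-0.50971, 0.02381×(-5.39232)=-0.12839, 0.07143×(-3.80735)=-0.27195.
Sum = -1.98685, so H' = 1.987.

1.987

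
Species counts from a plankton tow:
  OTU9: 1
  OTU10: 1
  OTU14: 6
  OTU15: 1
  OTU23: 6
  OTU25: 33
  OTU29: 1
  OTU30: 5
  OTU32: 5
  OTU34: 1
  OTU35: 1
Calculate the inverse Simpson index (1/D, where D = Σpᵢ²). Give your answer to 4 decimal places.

3.0575

Total N = 1+1+6+1+6+33+1+5+5+1+1 = 61, so the proportions are 0.0163934, 0.0163934, 0.0983607, 0.0163934, 0.0983607, 0.5409836, 0.0163934, 0.0819672, 0.0819672, 0.0163934, 0.0163934 (working shown to 7 dp, full precision carried).
D = 0.0163934² + 0.0163934² + 0.0983607² + 0.0163934² + 0.0983607² + 0.5409836² + 0.0163934² + 0.0819672² + 0.0819672² + 0.0163934² + 0.0163934² = 0.0002687 + 0.0002687 + 0.0096748 + 0.0002687 + 0.0096748 + 0.2926633 + 0.0002687 + 0.0067186 + 0.0067186 + 0.0002687 + 0.0002687 = 0.3270626.
So 1/D = 3.057518, i.e. 3.0575 to 4 decimal places.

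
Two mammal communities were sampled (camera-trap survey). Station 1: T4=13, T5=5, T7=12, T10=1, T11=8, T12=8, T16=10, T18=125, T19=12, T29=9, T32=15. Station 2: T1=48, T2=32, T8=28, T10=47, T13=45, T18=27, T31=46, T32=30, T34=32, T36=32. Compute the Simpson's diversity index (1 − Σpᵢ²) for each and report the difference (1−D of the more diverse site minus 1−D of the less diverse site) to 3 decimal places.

Station 1: N=218, proportions 0.059633, 0.022936, 0.055046, 0.004587, 0.036697, 0.036697, 0.045872, 0.573394, 0.055046, 0.041284, 0.068807, giving 1−D = 0.649819 (working shown to 6 dp, full precision carried).
Station 2: N=367, proportions 0.13079, 0.087193, 0.076294, 0.128065, 0.122616, 0.073569, 0.125341, 0.081744, 0.087193, 0.087193, giving 1−D = 0.895025.
Difference = |0.649819 − 0.895025| = 0.245206, i.e. 0.245 to 3 decimal places.

0.245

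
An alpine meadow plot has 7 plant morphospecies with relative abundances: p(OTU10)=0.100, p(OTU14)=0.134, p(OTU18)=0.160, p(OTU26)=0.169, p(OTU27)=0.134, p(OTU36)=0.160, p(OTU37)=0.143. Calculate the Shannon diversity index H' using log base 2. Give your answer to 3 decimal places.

Each pᵢ log₂ pᵢ term (working shown to 5 dp, full precision carried): 0.1×(-3.32193)=-0.33219, 0.134×(-2.89970)=-0.38856, 0.16×(-2.64386)=-0.42302, 0.169×(-2.56490)=-0.43347, 0.134×(-2.89970)=-0.38856, 0.16×(-2.64386)=-0.42302, 0.143×(-2.80591)=-0.40125.
Sum = -2.79006, so H' = 2.790.

2.790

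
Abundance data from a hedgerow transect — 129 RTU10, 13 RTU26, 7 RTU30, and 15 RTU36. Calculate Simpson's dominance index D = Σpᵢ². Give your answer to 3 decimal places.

0.635

Total N = 129+13+7+15 = 164, so the proportions are 0.78659, 0.07927, 0.04268, 0.09146 (working shown to 5 dp, full precision carried).
D = 0.78659² + 0.07927² + 0.04268² + 0.09146² = 0.61872 + 0.00628 + 0.00182 + 0.00837 = 0.63519.
To 3 decimal places, D = 0.635.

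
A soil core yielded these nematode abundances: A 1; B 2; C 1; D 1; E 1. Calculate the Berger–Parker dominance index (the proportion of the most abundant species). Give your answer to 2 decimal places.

Total N = 1+2+1+1+1 = 6, so the proportions are 0.1667, 0.3333, 0.1667, 0.1667, 0.1667 (working shown to 4 dp, full precision carried).
The largest proportion is 0.3333, i.e. d = 0.33 to 2 decimal places.

0.33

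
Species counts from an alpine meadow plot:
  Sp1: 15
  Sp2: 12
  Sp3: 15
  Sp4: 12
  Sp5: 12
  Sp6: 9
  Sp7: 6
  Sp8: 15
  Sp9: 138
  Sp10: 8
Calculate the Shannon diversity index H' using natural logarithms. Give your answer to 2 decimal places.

1.61

Total N = 15+12+15+12+12+9+6+15+138+8 = 242, so the proportions are 0.062, 0.0496, 0.062, 0.0496, 0.0496, 0.0372, 0.0248, 0.062, 0.5702, 0.0331 (working shown to 4 dp, full precision carried).
Each pᵢ ln pᵢ term: 0.062×(-2.7809)=-0.1724, 0.0496×(-3.0040)=-0.1490, 0.062×(-2.7809)=-0.1724, 0.0496×(-3.0040)=-0.1490, 0.0496×(-3.0040)=-0.1490, 0.0372×(-3.2917)=-0.1224, 0.0248×(-3.6972)=-0.0917, 0.062×(-2.7809)=-0.1724, 0.5702×(-0.5617)=-0.3203, 0.0331×(-3.4095)=-0.1127.
Sum = -1.6111, so H' = 1.61.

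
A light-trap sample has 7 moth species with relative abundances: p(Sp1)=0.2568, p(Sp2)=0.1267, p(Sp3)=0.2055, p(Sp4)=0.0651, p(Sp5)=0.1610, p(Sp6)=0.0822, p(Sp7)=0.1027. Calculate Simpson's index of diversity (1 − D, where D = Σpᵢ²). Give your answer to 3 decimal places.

0.828

D = 0.2568² + 0.1267² + 0.2055² + 0.0651² + 0.161² + 0.0822² + 0.1027² = 0.06595 + 0.01605 + 0.04223 + 0.00424 + 0.02592 + 0.00676 + 0.01055 = 0.17169 (working shown to 5 dp, full precision carried).
So 1 − D = 0.82831, i.e. 0.828 to 3 decimal places.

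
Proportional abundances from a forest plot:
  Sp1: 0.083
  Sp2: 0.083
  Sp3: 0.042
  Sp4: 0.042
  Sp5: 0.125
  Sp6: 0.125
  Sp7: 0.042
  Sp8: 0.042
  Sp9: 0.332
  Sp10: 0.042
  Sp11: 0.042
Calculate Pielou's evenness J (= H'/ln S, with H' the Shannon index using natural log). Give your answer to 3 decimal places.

H' = −Σ pᵢ ln pᵢ = −((-0.20658) + (-0.20658) + (-0.13314) + (-0.13314) + (-0.25993) + (-0.25993) + (-0.13314) + (-0.13314) + (-0.36607) + (-0.13314) + (-0.13314)) = 2.09795 (working shown to 5 dp, full precision carried).
With S = 11 species, ln S = 2.39790, so J = 2.09795/2.39790 = 0.87491, i.e. 0.875 to 3 decimal places.

0.875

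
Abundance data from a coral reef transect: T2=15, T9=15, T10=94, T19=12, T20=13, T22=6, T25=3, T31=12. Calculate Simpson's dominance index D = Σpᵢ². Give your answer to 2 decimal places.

0.34

Total N = 15+15+94+12+13+6+3+12 = 170, so the proportions are 0.0882, 0.0882, 0.5529, 0.0706, 0.0765, 0.0353, 0.0176, 0.0706 (working shown to 4 dp, full precision carried).
D = 0.0882² + 0.0882² + 0.5529² + 0.0706² + 0.0765² + 0.0353² + 0.0176² + 0.0706² = 0.0078 + 0.0078 + 0.3057 + 0.0050 + 0.0058 + 0.0012 + 0.0003 + 0.0050 = 0.3387.
To 2 decimal places, D = 0.34.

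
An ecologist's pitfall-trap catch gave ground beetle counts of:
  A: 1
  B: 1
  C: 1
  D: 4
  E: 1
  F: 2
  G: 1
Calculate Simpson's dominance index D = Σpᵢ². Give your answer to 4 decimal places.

Total N = 1+1+1+4+1+2+1 = 11, so the proportions are 0.090909, 0.090909, 0.090909, 0.363636, 0.090909, 0.181818, 0.090909 (working shown to 6 dp, full precision carried).
D = 0.090909² + 0.090909² + 0.090909² + 0.363636² + 0.090909² + 0.181818² + 0.090909² = 0.008264 + 0.008264 + 0.008264 + 0.132231 + 0.008264 + 0.033058 + 0.008264 = 0.206612.
To 4 decimal places, D = 0.2066.

0.2066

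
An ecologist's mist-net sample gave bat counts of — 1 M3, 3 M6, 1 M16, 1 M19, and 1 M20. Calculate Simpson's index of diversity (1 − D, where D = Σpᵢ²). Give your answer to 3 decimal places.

0.735

Total N = 1+3+1+1+1 = 7, so the proportions are 0.14286, 0.42857, 0.14286, 0.14286, 0.14286 (working shown to 5 dp, full precision carried).
D = 0.14286² + 0.42857² + 0.14286² + 0.14286² + 0.14286² = 0.02041 + 0.18367 + 0.02041 + 0.02041 + 0.02041 = 0.26531.
So 1 − D = 0.73469, i.e. 0.735 to 3 decimal places.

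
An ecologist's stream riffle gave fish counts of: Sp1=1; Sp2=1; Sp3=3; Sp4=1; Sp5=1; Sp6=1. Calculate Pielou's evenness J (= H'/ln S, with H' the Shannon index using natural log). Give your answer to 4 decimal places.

Total N = 1+1+3+1+1+1 = 8, so the proportions are 0.125, 0.125, 0.375, 0.125, 0.125, 0.125 (working shown to 6 dp, full precision carried).
H' = −Σ pᵢ ln pᵢ = −((-0.259930) + (-0.259930) + (-0.367811) + (-0.259930) + (-0.259930) + (-0.259930)) = 1.667462.
With S = 6 species, ln S = 1.791759, so J = 1.667462/1.791759 = 0.930628, i.e. 0.9306 to 4 decimal places.

0.9306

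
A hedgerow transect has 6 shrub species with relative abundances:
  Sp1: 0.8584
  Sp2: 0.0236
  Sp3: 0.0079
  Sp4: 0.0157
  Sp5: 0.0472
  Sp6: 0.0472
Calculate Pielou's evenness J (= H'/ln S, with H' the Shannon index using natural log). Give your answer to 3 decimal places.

H' = −Σ pᵢ ln pᵢ = −((-0.13106) + (-0.08842) + (-0.03824) + (-0.06522) + (-0.14412) + (-0.14412)) = 0.61118 (working shown to 5 dp, full precision carried).
With S = 6 species, ln S = 1.79176, so J = 0.61118/1.79176 = 0.34111, i.e. 0.341 to 3 decimal places.

0.341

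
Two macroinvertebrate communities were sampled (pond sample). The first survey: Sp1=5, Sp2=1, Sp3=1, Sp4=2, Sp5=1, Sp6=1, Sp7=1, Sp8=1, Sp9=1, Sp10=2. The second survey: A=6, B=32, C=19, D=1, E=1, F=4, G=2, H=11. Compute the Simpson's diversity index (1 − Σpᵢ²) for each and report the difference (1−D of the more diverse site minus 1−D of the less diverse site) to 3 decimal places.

0.115

The first survey: N=16, proportions 0.3125, 0.0625, 0.0625, 0.125, 0.0625, 0.0625, 0.0625, 0.0625, 0.0625, 0.125, giving 1−D = 0.84375 (working shown to 5 dp, full precision carried).
The second survey: N=76, proportions 0.07895, 0.42105, 0.25, 0.01316, 0.01316, 0.05263, 0.02632, 0.14474, giving 1−D = 0.72922.
Difference = |0.84375 − 0.72922| = 0.11453, i.e. 0.115 to 3 decimal places.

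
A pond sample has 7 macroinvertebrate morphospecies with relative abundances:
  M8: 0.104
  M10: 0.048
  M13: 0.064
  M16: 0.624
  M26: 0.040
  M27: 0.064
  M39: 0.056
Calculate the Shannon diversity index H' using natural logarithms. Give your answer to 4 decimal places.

Each pᵢ ln pᵢ term (working shown to 6 dp, full precision carried): 0.104×(-2.263364)=-0.235390, 0.048×(-3.036554)=-0.145755, 0.064×(-2.748872)=-0.175928, 0.624×(-0.471605)=-0.294281, 0.04×(-3.218876)=-0.128755, 0.064×(-2.748872)=-0.175928, 0.056×(-2.882404)=-0.161415.
Sum = -1.317451, so H' = 1.3175.

1.3175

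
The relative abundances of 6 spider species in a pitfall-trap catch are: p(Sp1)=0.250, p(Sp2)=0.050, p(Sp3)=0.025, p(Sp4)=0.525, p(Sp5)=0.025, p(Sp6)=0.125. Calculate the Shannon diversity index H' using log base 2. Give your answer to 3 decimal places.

Each pᵢ log₂ pᵢ term (working shown to 5 dp, full precision carried): 0.25×(-2.00000)=-0.50000, 0.05×(-4.32193)=-0.21610, 0.025×(-5.32193)=-0.13305, 0.525×(-0.92961)=-0.48805, 0.025×(-5.32193)=-0.13305, 0.125×(-3.00000)=-0.37500.
Sum = -1.84524, so H' = 1.845.

1.845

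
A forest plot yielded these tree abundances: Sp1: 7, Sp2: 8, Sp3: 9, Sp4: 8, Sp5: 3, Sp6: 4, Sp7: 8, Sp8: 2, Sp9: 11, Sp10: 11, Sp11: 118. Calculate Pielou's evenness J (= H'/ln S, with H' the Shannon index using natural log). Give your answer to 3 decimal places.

0.621

Total N = 7+8+9+8+3+4+8+2+11+11+118 = 189, so the proportions are 0.03704, 0.04233, 0.04762, 0.04233, 0.01587, 0.02116, 0.04233, 0.01058, 0.0582, 0.0582, 0.62434 (working shown to 5 dp, full precision carried).
H' = −Σ pᵢ ln pᵢ = −((-0.12207) + (-0.13385) + (-0.14498) + (-0.13385) + (-0.06576) + (-0.08160) + (-0.13385) + (-0.04813) + (-0.16552) + (-0.16552) + (-0.29410)) = 1.48923.
With S = 11 species, ln S = 2.39790, so J = 1.48923/2.39790 = 0.62106, i.e. 0.621 to 3 decimal places.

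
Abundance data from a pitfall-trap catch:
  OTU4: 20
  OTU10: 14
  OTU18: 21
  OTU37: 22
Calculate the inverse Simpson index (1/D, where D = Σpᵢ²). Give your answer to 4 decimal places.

Total N = 20+14+21+22 = 77, so the proportions are 0.25974026, 0.18181818, 0.27272727, 0.28571429 (working shown to 8 dp, full precision carried).
D = 0.25974026² + 0.18181818² + 0.27272727² + 0.28571429² = 0.06746500 + 0.03305785 + 0.07438017 + 0.08163265 = 0.25653567.
So 1/D = 3.898093, i.e. 3.8981 to 4 decimal places.

3.8981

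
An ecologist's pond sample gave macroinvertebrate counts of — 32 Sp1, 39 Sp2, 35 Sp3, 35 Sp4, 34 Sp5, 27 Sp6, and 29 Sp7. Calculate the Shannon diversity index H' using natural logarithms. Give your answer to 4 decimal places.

1.9394

Total N = 32+39+35+35+34+27+29 = 231, so the proportions are 0.138528, 0.168831, 0.151515, 0.151515, 0.147186, 0.116883, 0.125541 (working shown to 6 dp, full precision carried).
Each pᵢ ln pᵢ term: 0.138528×(-1.976682)=-0.273826, 0.168831×(-1.778856)=-0.300326, 0.151515×(-1.887070)=-0.285920, 0.151515×(-1.887070)=-0.285920, 0.147186×(-1.916057)=-0.282017, 0.116883×(-2.146581)=-0.250899, 0.125541×(-2.075122)=-0.260513.
Sum = -1.939421, so H' = 1.9394.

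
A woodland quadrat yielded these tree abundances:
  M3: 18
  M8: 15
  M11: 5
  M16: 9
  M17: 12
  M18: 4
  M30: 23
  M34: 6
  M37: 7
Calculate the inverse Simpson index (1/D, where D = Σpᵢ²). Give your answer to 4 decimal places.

Total N = 18+15+5+9+12+4+23+6+7 = 99, so the proportions are 0.18181818, 0.15151515, 0.05050505, 0.09090909, 0.12121212, 0.04040404, 0.23232323, 0.06060606, 0.07070707 (working shown to 8 dp, full precision carried).
D = 0.18181818² + 0.15151515² + 0.05050505² + 0.09090909² + 0.12121212² + 0.04040404² + 0.23232323² + 0.06060606² + 0.07070707² = 0.03305785 + 0.02295684 + 0.00255076 + 0.00826446 + 0.01469238 + 0.00163249 + 0.05397408 + 0.00367309 + 0.00499949 = 0.14580145.
So 1/D = 6.858642, i.e. 6.8586 to 4 decimal places.

6.8586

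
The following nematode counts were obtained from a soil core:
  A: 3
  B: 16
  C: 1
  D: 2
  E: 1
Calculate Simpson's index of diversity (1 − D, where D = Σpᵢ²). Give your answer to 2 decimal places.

Total N = 3+16+1+2+1 = 23, so the proportions are 0.1304, 0.6957, 0.0435, 0.087, 0.0435 (working shown to 4 dp, full precision carried).
D = 0.1304² + 0.6957² + 0.0435² + 0.087² + 0.0435² = 0.0170 + 0.4839 + 0.0019 + 0.0076 + 0.0019 = 0.5123.
So 1 − D = 0.4877, i.e. 0.49 to 2 decimal places.

0.49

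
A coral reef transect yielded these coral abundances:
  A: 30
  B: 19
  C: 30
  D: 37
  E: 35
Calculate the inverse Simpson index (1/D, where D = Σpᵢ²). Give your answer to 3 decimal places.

Total N = 30+19+30+37+35 = 151, so the proportions are 0.1986755, 0.1258278, 0.1986755, 0.2450331, 0.2317881 (working shown to 7 dp, full precision carried).
D = 0.1986755² + 0.1258278² + 0.1986755² + 0.2450331² + 0.2317881² = 0.0394720 + 0.0158326 + 0.0394720 + 0.0600412 + 0.0537257 = 0.2085435.
So 1/D = 4.79516, i.e. 4.795 to 3 decimal places.

4.795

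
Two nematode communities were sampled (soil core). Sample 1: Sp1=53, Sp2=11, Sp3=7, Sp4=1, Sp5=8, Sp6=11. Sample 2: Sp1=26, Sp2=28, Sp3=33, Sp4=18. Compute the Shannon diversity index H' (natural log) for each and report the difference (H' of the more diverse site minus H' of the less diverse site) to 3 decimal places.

Sample 1: N=91, proportions 0.58242, 0.12088, 0.07692, 0.01099, 0.08791, 0.12088, giving H' = 1.28629 (working shown to 5 dp, full precision carried).
Sample 2: N=105, proportions 0.24762, 0.26667, 0.31429, 0.17143, giving H' = 1.36421.
Difference = |1.28629 − 1.36421| = 0.07792, i.e. 0.078 to 3 decimal places.

0.078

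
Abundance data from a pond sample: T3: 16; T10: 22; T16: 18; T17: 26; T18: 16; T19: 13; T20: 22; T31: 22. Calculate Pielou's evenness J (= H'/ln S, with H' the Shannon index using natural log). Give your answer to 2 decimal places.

0.99

Total N = 16+22+18+26+16+13+22+22 = 155, so the proportions are 0.1032, 0.1419, 0.1161, 0.1677, 0.1032, 0.0839, 0.1419, 0.1419 (working shown to 4 dp, full precision carried).
H' = −Σ pᵢ ln pᵢ = −((-0.2344) + (-0.2771) + (-0.2500) + (-0.2995) + (-0.2344) + (-0.2079) + (-0.2771) + (-0.2771)) = 2.0575.
With S = 8 species, ln S = 2.0794, so J = 2.0575/2.0794 = 0.9895, i.e. 0.99 to 2 decimal places.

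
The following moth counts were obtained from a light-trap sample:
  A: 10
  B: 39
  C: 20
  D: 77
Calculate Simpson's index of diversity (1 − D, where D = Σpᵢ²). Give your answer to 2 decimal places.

0.63

Total N = 10+39+20+77 = 146, so the proportions are 0.0685, 0.2671, 0.137, 0.5274 (working shown to 4 dp, full precision carried).
D = 0.0685² + 0.2671² + 0.137² + 0.5274² = 0.0047 + 0.0714 + 0.0188 + 0.2781 = 0.3730.
So 1 − D = 0.6270, i.e. 0.63 to 2 decimal places.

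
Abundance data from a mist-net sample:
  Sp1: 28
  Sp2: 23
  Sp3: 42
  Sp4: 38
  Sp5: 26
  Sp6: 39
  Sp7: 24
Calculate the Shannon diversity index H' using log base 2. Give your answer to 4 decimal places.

2.7681

Total N = 28+23+42+38+26+39+24 = 220, so the proportions are 0.127273, 0.104545, 0.190909, 0.172727, 0.118182, 0.177273, 0.109091 (working shown to 6 dp, full precision carried).
Each pᵢ log₂ pᵢ term: 0.127273×(-2.974005)=-0.378510, 0.104545×(-3.257798)=-0.340588, 0.190909×(-2.389042)=-0.456090, 0.172727×(-2.533432)=-0.437593, 0.118182×(-3.080920)=-0.364109, 0.177273×(-2.495957)=-0.442465, 0.109091×(-3.196397)=-0.348698.
Sum = -2.768052, so H' = 2.7681.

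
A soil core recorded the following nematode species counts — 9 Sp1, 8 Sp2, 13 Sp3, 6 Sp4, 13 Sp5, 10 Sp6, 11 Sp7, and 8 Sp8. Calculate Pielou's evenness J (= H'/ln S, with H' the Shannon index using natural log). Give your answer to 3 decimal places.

Total N = 9+8+13+6+13+10+11+8 = 78, so the proportions are 0.11538, 0.10256, 0.16667, 0.07692, 0.16667, 0.12821, 0.14103, 0.10256 (working shown to 5 dp, full precision carried).
H' = −Σ pᵢ ln pᵢ = −((-0.24917) + (-0.23357) + (-0.29863) + (-0.19730) + (-0.29863) + (-0.26335) + (-0.27624) + (-0.23357)) = 2.05045.
With S = 8 species, ln S = 2.07944, so J = 2.05045/2.07944 = 0.98606, i.e. 0.986 to 3 decimal places.

0.986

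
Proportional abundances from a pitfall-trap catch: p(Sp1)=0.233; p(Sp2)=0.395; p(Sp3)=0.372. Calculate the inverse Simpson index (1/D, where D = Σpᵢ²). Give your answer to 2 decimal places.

D = 0.233² + 0.395² + 0.372² = 0.05429 + 0.15603 + 0.13838 = 0.34870 (working shown to 5 dp, full precision carried).
So 1/D = 2.8678, i.e. 2.87 to 2 decimal places.

2.87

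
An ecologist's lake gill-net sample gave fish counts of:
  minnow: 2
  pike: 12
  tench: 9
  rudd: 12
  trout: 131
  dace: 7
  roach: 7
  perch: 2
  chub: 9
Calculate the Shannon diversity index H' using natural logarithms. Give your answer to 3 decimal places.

1.232

Total N = 2+12+9+12+131+7+7+2+9 = 191, so the proportions are 0.01047, 0.06283, 0.04712, 0.06283, 0.68586, 0.03665, 0.03665, 0.01047, 0.04712 (working shown to 5 dp, full precision carried).
Each pᵢ ln pᵢ term: 0.01047×(-4.55913)=-0.04774, 0.06283×(-2.76737)=-0.17387, 0.04712×(-3.05505)=-0.14396, 0.06283×(-2.76737)=-0.17387, 0.68586×(-0.37708)=-0.25862, 0.03665×(-3.30636)=-0.12118, 0.03665×(-3.30636)=-0.12118, 0.01047×(-4.55913)=-0.04774, 0.04712×(-3.05505)=-0.14396.
Sum = -1.23210, so H' = 1.232.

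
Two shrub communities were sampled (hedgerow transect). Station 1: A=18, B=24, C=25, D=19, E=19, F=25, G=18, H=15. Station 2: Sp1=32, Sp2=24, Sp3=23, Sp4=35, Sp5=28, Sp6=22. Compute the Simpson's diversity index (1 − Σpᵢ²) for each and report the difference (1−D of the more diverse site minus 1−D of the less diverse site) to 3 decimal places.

0.043

Station 1: N=163, proportions 0.11043, 0.14724, 0.15337, 0.11656, 0.11656, 0.15337, 0.11043, 0.09202, giving 1−D = 0.87124 (working shown to 5 dp, full precision carried).
Station 2: N=164, proportions 0.19512, 0.14634, 0.14024, 0.21341, 0.17073, 0.13415, giving 1−D = 0.82815.
Difference = |0.87124 − 0.82815| = 0.04309, i.e. 0.043 to 3 decimal places.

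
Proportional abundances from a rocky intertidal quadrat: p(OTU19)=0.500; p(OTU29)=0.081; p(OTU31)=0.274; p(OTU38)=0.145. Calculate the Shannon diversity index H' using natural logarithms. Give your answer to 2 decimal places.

Each pᵢ ln pᵢ term (working shown to 4 dp, full precision carried): 0.5×(-0.6931)=-0.3466, 0.081×(-2.5133)=-0.2036, 0.274×(-1.2946)=-0.3547, 0.145×(-1.9310)=-0.2800.
Sum = -1.1849, so H' = 1.18.

1.18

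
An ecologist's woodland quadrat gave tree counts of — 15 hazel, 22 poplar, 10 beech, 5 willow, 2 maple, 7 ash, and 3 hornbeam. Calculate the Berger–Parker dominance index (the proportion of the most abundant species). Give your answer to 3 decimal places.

Total N = 15+22+10+5+2+7+3 = 64, so the proportions are 0.23438, 0.34375, 0.15625, 0.07812, 0.03125, 0.10938, 0.04688 (working shown to 5 dp, full precision carried).
The largest proportion is 0.34375, i.e. d = 0.344 to 3 decimal places.

0.344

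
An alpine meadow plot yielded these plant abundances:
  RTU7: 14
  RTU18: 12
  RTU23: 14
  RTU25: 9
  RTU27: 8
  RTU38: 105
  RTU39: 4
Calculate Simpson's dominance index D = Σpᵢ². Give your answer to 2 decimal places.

0.43

Total N = 14+12+14+9+8+105+4 = 166, so the proportions are 0.0843, 0.0723, 0.0843, 0.0542, 0.0482, 0.6325, 0.0241 (working shown to 4 dp, full precision carried).
D = 0.0843² + 0.0723² + 0.0843² + 0.0542² + 0.0482² + 0.6325² + 0.0241² = 0.0071 + 0.0052 + 0.0071 + 0.0029 + 0.0023 + 0.4001 + 0.0006 = 0.4254.
To 2 decimal places, D = 0.43.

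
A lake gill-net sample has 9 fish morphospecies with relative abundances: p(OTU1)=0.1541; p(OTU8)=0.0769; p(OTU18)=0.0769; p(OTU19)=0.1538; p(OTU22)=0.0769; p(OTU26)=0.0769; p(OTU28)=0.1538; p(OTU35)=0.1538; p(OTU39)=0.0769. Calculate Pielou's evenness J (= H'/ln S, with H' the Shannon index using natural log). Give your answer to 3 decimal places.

H' = −Σ pᵢ ln pᵢ = −((-0.28819) + (-0.19727) + (-0.19727) + (-0.28793) + (-0.19727) + (-0.19727) + (-0.28793) + (-0.28793) + (-0.19727)) = 2.13832 (working shown to 5 dp, full precision carried).
With S = 9 species, ln S = 2.19722, so J = 2.13832/2.19722 = 0.97319, i.e. 0.973 to 3 decimal places.

0.973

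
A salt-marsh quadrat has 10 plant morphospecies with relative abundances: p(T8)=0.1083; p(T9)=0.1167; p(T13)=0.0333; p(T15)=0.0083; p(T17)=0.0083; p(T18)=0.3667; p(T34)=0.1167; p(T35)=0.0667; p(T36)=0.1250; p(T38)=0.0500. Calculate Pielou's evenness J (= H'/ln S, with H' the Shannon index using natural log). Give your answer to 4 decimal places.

0.8222

H' = −Σ pᵢ ln pᵢ = −((-0.240735) + (-0.250689) + (-0.113293) + (-0.039769) + (-0.039769) + (-0.367878) + (-0.250689) + (-0.180594) + (-0.259930) + (-0.149787)) = 1.893133 (working shown to 6 dp, full precision carried).
With S = 10 species, ln S = 2.302585, so J = 1.893133/2.302585 = 0.822177, i.e. 0.8222 to 4 decimal places.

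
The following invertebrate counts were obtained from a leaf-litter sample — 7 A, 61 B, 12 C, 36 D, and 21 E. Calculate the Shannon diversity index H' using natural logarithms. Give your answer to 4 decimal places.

Total N = 7+61+12+36+21 = 137, so the proportions are 0.051095, 0.445255, 0.087591, 0.262774, 0.153285 (working shown to 6 dp, full precision carried).
Each pᵢ ln pᵢ term: 0.051095×(-2.974071)=-0.151960, 0.445255×(-0.809107)=-0.360259, 0.087591×(-2.435074)=-0.213291, 0.262774×(-1.336462)=-0.351187, 0.153285×(-1.875458)=-0.287479.
Sum = -1.364176, so H' = 1.3642.

1.3642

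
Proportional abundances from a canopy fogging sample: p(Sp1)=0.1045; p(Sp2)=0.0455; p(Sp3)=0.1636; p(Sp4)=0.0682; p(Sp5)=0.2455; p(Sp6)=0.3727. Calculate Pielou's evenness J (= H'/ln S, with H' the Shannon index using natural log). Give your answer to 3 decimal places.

0.875

H' = −Σ pᵢ ln pᵢ = −((-0.23602) + (-0.14060) + (-0.29617) + (-0.18314) + (-0.34479) + (-0.36785)) = 1.56857 (working shown to 5 dp, full precision carried).
With S = 6 species, ln S = 1.79176, so J = 1.56857/1.79176 = 0.87543, i.e. 0.875 to 3 decimal places.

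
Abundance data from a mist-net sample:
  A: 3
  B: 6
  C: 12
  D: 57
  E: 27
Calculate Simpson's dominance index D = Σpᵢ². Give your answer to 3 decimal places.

0.378

Total N = 3+6+12+57+27 = 105, so the proportions are 0.02857, 0.05714, 0.11429, 0.54286, 0.25714 (working shown to 5 dp, full precision carried).
D = 0.02857² + 0.05714² + 0.11429² + 0.54286² + 0.25714² = 0.00082 + 0.00327 + 0.01306 + 0.29469 + 0.06612 = 0.37796.
To 3 decimal places, D = 0.378.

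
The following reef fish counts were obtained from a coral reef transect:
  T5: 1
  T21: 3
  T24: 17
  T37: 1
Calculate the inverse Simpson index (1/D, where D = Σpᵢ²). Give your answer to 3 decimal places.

1.613

Total N = 1+3+17+1 = 22, so the proportions are 0.045455, 0.136364, 0.772727, 0.045455 (working shown to 6 dp, full precision carried).
D = 0.045455² + 0.136364² + 0.772727² + 0.045455² = 0.002066 + 0.018595 + 0.597107 + 0.002066 = 0.619835.
So 1/D = 1.61333, i.e. 1.613 to 3 decimal places.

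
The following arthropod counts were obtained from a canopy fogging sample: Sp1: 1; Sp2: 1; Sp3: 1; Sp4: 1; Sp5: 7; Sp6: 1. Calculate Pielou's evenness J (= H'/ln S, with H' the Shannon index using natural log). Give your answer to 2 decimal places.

Total N = 1+1+1+1+7+1 = 12, so the proportions are 0.0833, 0.0833, 0.0833, 0.0833, 0.5833, 0.0833 (working shown to 4 dp, full precision carried).
H' = −Σ pᵢ ln pᵢ = −((-0.2071) + (-0.2071) + (-0.2071) + (-0.2071) + (-0.3144) + (-0.2071)) = 1.3498.
With S = 6 species, ln S = 1.7918, so J = 1.3498/1.7918 = 0.7533, i.e. 0.75 to 2 decimal places.

0.75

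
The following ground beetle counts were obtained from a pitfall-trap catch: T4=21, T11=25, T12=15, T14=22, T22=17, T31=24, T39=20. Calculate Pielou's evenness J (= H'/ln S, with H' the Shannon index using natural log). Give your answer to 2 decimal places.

0.99

Total N = 21+25+15+22+17+24+20 = 144, so the proportions are 0.1458, 0.1736, 0.1042, 0.1528, 0.1181, 0.1667, 0.1389 (working shown to 4 dp, full precision carried).
H' = −Σ pᵢ ln pᵢ = −((-0.2808) + (-0.3040) + (-0.2356) + (-0.2870) + (-0.2522) + (-0.2986) + (-0.2742)) = 1.9324.
With S = 7 species, ln S = 1.9459, so J = 1.9324/1.9459 = 0.9931, i.e. 0.99 to 2 decimal places.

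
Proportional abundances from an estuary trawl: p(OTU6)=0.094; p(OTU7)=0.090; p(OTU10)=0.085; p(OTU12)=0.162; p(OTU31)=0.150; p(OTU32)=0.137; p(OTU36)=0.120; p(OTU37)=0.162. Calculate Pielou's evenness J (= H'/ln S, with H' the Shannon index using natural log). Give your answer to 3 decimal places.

H' = −Σ pᵢ ln pᵢ = −((-0.22226) + (-0.21672) + (-0.20953) + (-0.29487) + (-0.28457) + (-0.27233) + (-0.25443) + (-0.29487)) = 2.04956 (working shown to 5 dp, full precision carried).
With S = 8 species, ln S = 2.07944, so J = 2.04956/2.07944 = 0.98563, i.e. 0.986 to 3 decimal places.

0.986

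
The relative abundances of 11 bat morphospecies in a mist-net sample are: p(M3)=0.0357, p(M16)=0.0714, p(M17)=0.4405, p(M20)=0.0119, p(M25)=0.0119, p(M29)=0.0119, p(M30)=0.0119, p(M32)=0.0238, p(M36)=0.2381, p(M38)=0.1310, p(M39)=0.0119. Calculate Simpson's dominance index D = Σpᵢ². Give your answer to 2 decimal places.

D = 0.0357² + 0.0714² + 0.4405² + 0.0119² + 0.0119² + 0.0119² + 0.0119² + 0.0238² + 0.2381² + 0.131² + 0.0119² = 0.0013 + 0.0051 + 0.1940 + 0.0001 + 0.0001 + 0.0001 + 0.0001 + 0.0006 + 0.0567 + 0.0172 + 0.0001 = 0.2755 (working shown to 4 dp, full precision carried).
To 2 decimal places, D = 0.28.

0.28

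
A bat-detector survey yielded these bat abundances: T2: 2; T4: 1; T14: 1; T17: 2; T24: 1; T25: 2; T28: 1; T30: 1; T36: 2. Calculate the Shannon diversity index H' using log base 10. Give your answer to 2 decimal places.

0.93

Total N = 2+1+1+2+1+2+1+1+2 = 13, so the proportions are 0.1538, 0.0769, 0.0769, 0.1538, 0.0769, 0.1538, 0.0769, 0.0769, 0.1538 (working shown to 4 dp, full precision carried).
Each pᵢ log₁₀ pᵢ term: 0.1538×(-0.8129)=-0.1251, 0.0769×(-1.1139)=-0.0857, 0.0769×(-1.1139)=-0.0857, 0.1538×(-0.8129)=-0.1251, 0.0769×(-1.1139)=-0.0857, 0.1538×(-0.8129)=-0.1251, 0.0769×(-1.1139)=-0.0857, 0.0769×(-1.1139)=-0.0857, 0.1538×(-0.8129)=-0.1251.
Sum = -0.9287, so H' = 0.93.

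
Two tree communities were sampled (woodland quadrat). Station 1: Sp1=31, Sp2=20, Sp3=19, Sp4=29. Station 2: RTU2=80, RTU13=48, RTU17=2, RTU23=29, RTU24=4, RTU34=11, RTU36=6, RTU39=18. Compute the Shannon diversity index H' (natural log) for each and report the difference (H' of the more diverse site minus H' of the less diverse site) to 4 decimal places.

Station 1: N=99, proportions 0.313131, 0.20202, 0.191919, 0.292929, giving H' = 1.363159 (working shown to 6 dp, full precision carried).
Station 2: N=198, proportions 0.40404, 0.242424, 0.010101, 0.146465, 0.020202, 0.055556, 0.030303, 0.090909, giving H' = 1.600808.
Difference = |1.363159 − 1.600808| = 0.237649, i.e. 0.2376 to 4 decimal places.

0.2376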